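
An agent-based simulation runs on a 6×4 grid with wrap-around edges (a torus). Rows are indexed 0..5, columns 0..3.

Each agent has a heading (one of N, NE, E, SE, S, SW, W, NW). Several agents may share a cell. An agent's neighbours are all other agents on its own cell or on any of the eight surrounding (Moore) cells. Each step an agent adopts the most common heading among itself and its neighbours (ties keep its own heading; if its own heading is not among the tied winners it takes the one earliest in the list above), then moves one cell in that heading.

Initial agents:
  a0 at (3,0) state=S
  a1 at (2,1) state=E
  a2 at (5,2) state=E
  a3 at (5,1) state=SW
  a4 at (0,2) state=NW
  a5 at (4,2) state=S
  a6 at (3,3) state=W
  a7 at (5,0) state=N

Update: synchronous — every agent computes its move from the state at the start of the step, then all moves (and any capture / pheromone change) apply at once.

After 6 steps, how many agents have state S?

8

t=1: a0@(4,0):S a1@(2,2):E a2@(5,3):E a3@(0,0):SW a4@(5,1):NW a5@(5,2):S a6@(4,3):S a7@(4,0):N
t=2: a0@(5,0):S a1@(2,3):E a2@(0,3):S a3@(1,3):SW a4@(0,1):S a5@(0,2):S a6@(5,3):S a7@(5,0):S
t=3: a0@(0,0):S a1@(2,0):E a2@(1,3):S a3@(2,3):S a4@(1,1):S a5@(1,2):S a6@(0,3):S a7@(0,0):S
t=4: a0@(1,0):S a1@(3,0):S a2@(2,3):S a3@(3,3):S a4@(2,1):S a5@(2,2):S a6@(1,3):S a7@(1,0):S
t=5: a0@(2,0):S a1@(4,0):S a2@(3,3):S a3@(4,3):S a4@(3,1):S a5@(3,2):S a6@(2,3):S a7@(2,0):S
t=6: a0@(3,0):S a1@(5,0):S a2@(4,3):S a3@(5,3):S a4@(4,1):S a5@(4,2):S a6@(3,3):S a7@(3,0):S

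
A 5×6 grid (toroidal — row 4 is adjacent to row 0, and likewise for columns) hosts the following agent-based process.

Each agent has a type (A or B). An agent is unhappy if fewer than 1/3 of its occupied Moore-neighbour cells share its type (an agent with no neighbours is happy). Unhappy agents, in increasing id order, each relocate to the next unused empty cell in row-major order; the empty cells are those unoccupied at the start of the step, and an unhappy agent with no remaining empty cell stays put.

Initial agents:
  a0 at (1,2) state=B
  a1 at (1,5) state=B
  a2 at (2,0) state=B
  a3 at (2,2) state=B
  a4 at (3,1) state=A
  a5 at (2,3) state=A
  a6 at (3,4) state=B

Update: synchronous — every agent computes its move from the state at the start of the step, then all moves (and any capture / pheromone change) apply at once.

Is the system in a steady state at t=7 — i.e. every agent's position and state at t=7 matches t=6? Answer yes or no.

yes

t=1: a0@(1,2):B a1@(1,5):B a2@(2,0):B a3@(2,2):B a4@(0,0):A a5@(0,1):A a6@(0,2):B
t=2: (unchanged — steady state)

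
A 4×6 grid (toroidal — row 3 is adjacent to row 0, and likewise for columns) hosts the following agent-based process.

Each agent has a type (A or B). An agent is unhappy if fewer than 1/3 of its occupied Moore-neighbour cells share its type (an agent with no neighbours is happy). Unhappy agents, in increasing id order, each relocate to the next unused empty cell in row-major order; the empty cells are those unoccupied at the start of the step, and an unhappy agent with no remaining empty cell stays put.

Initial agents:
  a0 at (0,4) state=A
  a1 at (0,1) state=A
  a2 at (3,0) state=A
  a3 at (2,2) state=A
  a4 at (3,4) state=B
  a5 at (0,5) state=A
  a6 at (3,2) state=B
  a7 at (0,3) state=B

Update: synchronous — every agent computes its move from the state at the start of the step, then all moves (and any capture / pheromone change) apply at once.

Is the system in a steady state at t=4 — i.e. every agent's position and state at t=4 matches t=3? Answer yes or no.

yes

t=1: a0@(0,4):A a1@(0,1):A a2@(3,0):A a3@(0,0):A a4@(3,4):B a5@(0,5):A a6@(3,2):B a7@(0,3):B
t=2: (unchanged — steady state)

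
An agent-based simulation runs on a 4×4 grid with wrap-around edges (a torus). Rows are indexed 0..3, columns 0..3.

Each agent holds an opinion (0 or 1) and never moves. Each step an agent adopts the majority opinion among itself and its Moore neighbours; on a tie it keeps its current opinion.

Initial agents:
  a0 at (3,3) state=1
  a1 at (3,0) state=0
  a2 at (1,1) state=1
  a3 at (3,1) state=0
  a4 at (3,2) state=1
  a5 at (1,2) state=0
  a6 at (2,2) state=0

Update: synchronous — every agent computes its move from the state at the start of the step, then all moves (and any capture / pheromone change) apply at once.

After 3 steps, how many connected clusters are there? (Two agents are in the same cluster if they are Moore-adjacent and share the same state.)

2

t=1: a0@(3,3):1 a1@(3,0):0 a2@(1,1):0 a3@(3,1):0 a4@(3,2):1 a5@(1,2):0 a6@(2,2):0
t=2: (unchanged — steady state)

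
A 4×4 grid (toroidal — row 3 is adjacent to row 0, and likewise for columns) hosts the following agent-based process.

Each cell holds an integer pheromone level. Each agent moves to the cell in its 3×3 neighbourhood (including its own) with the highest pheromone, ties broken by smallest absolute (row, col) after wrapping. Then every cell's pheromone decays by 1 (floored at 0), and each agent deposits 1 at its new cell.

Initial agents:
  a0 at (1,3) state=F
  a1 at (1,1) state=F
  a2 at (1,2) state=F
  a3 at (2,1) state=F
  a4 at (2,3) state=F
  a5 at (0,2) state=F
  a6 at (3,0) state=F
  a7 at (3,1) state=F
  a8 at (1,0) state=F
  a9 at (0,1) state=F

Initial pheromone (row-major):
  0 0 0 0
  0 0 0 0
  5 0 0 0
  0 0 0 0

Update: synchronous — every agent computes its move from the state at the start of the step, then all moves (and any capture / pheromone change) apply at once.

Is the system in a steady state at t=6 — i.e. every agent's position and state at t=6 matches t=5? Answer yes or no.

yes

t=1: a0@(2,0) a1@(2,0) a2@(0,1) a3@(2,0) a4@(2,0) a5@(0,1) a6@(2,0) a7@(2,0) a8@(2,0) a9@(0,0) | pheromone: 1 2 0 0 / 0 0 0 0 / 11 0 0 0 / 0 0 0 0
t=2: a0@(2,0) a1@(2,0) a2@(0,1) a3@(2,0) a4@(2,0) a5@(0,1) a6@(2,0) a7@(2,0) a8@(2,0) a9@(0,1) | pheromone: 0 4 0 0 / 0 0 0 0 / 17 0 0 0 / 0 0 0 0
t=3: a0@(2,0) a1@(2,0) a2@(0,1) a3@(2,0) a4@(2,0) a5@(0,1) a6@(2,0) a7@(2,0) a8@(2,0) a9@(0,1) | pheromone: 0 6 0 0 / 0 0 0 0 / 23 0 0 0 / 0 0 0 0
t=4: a0@(2,0) a1@(2,0) a2@(0,1) a3@(2,0) a4@(2,0) a5@(0,1) a6@(2,0) a7@(2,0) a8@(2,0) a9@(0,1) | pheromone: 0 8 0 0 / 0 0 0 0 / 29 0 0 0 / 0 0 0 0
t=5: a0@(2,0) a1@(2,0) a2@(0,1) a3@(2,0) a4@(2,0) a5@(0,1) a6@(2,0) a7@(2,0) a8@(2,0) a9@(0,1) | pheromone: 0 10 0 0 / 0 0 0 0 / 35 0 0 0 / 0 0 0 0
t=6: a0@(2,0) a1@(2,0) a2@(0,1) a3@(2,0) a4@(2,0) a5@(0,1) a6@(2,0) a7@(2,0) a8@(2,0) a9@(0,1) | pheromone: 0 12 0 0 / 0 0 0 0 / 41 0 0 0 / 0 0 0 0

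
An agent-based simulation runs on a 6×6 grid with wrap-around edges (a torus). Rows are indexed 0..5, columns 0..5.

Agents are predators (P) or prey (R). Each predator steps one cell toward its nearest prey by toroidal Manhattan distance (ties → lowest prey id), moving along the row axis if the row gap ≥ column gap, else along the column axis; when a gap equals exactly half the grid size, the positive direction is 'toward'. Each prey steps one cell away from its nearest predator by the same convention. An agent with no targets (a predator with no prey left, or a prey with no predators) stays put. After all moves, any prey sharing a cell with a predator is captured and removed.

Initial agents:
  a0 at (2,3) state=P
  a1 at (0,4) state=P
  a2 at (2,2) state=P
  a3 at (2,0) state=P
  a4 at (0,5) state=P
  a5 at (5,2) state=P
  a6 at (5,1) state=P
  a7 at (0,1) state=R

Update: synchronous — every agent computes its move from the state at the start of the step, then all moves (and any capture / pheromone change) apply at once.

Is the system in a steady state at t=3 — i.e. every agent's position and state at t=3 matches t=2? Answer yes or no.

yes

t=1: a0@(1,3):P a1@(0,5):P a2@(1,2):P a3@(1,0):P a4@(0,0):P a5@(0,2):P a6@(0,1):P a7@(1,1):R
t=2: a0@(1,2):P a1@(0,0):P a2@(1,1):P a3@(1,1):P a4@(1,0):P a5@(1,2):P a6@(1,1):P
t=3: (unchanged — steady state)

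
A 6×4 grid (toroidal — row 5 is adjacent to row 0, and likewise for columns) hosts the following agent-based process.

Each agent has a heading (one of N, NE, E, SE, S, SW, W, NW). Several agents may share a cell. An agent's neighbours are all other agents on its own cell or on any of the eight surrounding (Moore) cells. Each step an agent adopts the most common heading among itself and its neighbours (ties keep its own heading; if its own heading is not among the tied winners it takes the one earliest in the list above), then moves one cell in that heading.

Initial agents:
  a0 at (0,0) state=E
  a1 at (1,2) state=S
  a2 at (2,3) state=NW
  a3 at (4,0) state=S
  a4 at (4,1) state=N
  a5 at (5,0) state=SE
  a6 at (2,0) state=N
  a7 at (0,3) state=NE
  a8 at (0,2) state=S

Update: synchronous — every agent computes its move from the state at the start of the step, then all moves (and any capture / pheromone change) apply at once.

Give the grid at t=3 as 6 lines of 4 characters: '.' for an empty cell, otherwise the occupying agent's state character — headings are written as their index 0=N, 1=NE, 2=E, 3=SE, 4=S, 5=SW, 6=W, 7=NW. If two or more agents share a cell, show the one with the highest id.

t=1: a0@(0,1):E a1@(2,2):S a2@(1,2):NW a3@(5,0):S a4@(3,1):N a5@(0,1):SE a6@(1,0):N a7@(1,3):S a8@(1,2):S
t=2: a0@(1,1):S a1@(3,2):S a2@(2,2):S a3@(0,0):S a4@(2,1):N a5@(1,1):S a6@(0,0):N a7@(2,3):S a8@(2,2):S
t=3: a0@(2,1):S a1@(4,2):S a2@(3,2):S a3@(1,0):S a4@(3,1):S a5@(2,1):S a6@(1,0):S a7@(3,3):S a8@(3,2):S

....
4...
.4..
.444
..4.
....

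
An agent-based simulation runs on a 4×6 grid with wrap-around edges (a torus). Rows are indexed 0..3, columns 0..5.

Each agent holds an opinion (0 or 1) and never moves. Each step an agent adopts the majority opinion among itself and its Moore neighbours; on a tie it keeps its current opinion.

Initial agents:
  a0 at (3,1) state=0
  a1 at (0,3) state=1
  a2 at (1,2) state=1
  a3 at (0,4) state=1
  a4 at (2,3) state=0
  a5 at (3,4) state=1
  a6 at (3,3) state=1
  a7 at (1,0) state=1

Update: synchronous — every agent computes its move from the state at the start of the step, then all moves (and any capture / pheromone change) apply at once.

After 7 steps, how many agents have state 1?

t=1: a0@(3,1):0 a1@(0,3):1 a2@(1,2):1 a3@(0,4):1 a4@(2,3):1 a5@(3,4):1 a6@(3,3):1 a7@(1,0):1
t=2: (unchanged — steady state)

7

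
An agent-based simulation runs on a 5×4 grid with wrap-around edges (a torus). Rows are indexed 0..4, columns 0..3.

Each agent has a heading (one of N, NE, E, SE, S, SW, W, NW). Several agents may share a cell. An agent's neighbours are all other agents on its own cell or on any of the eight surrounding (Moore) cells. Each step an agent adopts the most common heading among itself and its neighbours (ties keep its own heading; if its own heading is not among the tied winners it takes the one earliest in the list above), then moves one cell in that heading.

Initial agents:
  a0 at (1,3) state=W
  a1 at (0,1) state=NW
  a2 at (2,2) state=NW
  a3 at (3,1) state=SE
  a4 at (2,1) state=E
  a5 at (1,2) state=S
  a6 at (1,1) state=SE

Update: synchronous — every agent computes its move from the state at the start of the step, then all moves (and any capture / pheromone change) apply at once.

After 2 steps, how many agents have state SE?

3

t=1: a0@(1,2):W a1@(4,0):NW a2@(3,3):SE a3@(4,2):SE a4@(3,2):SE a5@(0,1):NW a6@(0,0):NW
t=2: a0@(1,1):W a1@(3,3):NW a2@(4,0):SE a3@(0,3):SE a4@(4,3):SE a5@(4,0):NW a6@(4,3):NW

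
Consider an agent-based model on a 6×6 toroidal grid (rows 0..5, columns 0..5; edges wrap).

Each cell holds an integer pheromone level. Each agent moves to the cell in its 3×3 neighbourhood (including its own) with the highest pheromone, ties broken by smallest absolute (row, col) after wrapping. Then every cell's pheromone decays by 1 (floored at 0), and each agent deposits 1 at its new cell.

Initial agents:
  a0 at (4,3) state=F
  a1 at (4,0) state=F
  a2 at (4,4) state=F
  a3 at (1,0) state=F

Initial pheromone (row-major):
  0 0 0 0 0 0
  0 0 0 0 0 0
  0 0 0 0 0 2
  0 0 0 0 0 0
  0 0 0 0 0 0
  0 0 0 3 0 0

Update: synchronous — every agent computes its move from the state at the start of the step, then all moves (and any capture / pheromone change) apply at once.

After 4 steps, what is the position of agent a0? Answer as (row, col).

(5, 3)

t=1: a0@(5,3) a1@(3,0) a2@(5,3) a3@(2,5) | pheromone: 0 0 0 0 0 0 / 0 0 0 0 0 0 / 0 0 0 0 0 2 / 1 0 0 0 0 0 / 0 0 0 0 0 0 / 0 0 0 4 0 0
t=2: a0@(5,3) a1@(2,5) a2@(5,3) a3@(2,5) | pheromone: 0 0 0 0 0 0 / 0 0 0 0 0 0 / 0 0 0 0 0 3 / 0 0 0 0 0 0 / 0 0 0 0 0 0 / 0 0 0 5 0 0
t=3: a0@(5,3) a1@(2,5) a2@(5,3) a3@(2,5) | pheromone: 0 0 0 0 0 0 / 0 0 0 0 0 0 / 0 0 0 0 0 4 / 0 0 0 0 0 0 / 0 0 0 0 0 0 / 0 0 0 6 0 0
t=4: a0@(5,3) a1@(2,5) a2@(5,3) a3@(2,5) | pheromone: 0 0 0 0 0 0 / 0 0 0 0 0 0 / 0 0 0 0 0 5 / 0 0 0 0 0 0 / 0 0 0 0 0 0 / 0 0 0 7 0 0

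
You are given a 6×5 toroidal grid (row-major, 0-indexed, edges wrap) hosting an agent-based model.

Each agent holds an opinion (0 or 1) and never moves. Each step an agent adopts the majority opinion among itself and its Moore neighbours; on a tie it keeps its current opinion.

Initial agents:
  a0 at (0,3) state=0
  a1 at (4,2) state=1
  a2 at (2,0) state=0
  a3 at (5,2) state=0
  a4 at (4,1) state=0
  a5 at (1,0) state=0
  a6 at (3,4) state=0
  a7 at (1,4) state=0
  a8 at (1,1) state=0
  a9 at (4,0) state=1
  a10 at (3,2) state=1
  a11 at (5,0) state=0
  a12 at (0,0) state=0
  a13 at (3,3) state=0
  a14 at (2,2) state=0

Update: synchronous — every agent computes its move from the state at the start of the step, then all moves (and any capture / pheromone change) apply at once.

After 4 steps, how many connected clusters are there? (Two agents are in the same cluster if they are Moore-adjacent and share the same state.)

t=1: a0@(0,3):0 a1@(4,2):0 a2@(2,0):0 a3@(5,2):0 a4@(4,1):0 a5@(1,0):0 a6@(3,4):0 a7@(1,4):0 a8@(1,1):0 a9@(4,0):0 a10@(3,2):0 a11@(5,0):0 a12@(0,0):0 a13@(3,3):0 a14@(2,2):0
t=2: (unchanged — steady state)

1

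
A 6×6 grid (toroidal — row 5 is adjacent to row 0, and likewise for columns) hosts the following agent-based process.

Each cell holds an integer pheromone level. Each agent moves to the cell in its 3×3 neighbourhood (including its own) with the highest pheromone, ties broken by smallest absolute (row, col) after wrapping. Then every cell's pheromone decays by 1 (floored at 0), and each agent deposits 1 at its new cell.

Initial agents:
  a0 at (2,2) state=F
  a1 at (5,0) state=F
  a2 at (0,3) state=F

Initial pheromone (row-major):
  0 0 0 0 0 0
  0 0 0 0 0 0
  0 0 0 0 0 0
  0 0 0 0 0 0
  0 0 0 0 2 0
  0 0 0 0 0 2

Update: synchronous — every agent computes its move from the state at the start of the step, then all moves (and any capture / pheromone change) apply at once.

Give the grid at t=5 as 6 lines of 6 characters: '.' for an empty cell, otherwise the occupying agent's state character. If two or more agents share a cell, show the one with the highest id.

..F...
......
......
......
......
.....F

t=1: a0@(1,1) a1@(5,5) a2@(0,2) | pheromone: 0 0 1 0 0 0 / 0 1 0 0 0 0 / 0 0 0 0 0 0 / 0 0 0 0 0 0 / 0 0 0 0 1 0 / 0 0 0 0 0 2
t=2: a0@(0,2) a1@(5,5) a2@(0,2) | pheromone: 0 0 2 0 0 0 / 0 0 0 0 0 0 / 0 0 0 0 0 0 / 0 0 0 0 0 0 / 0 0 0 0 0 0 / 0 0 0 0 0 2
t=3: a0@(0,2) a1@(5,5) a2@(0,2) | pheromone: 0 0 3 0 0 0 / 0 0 0 0 0 0 / 0 0 0 0 0 0 / 0 0 0 0 0 0 / 0 0 0 0 0 0 / 0 0 0 0 0 2
t=4: a0@(0,2) a1@(5,5) a2@(0,2) | pheromone: 0 0 4 0 0 0 / 0 0 0 0 0 0 / 0 0 0 0 0 0 / 0 0 0 0 0 0 / 0 0 0 0 0 0 / 0 0 0 0 0 2
t=5: a0@(0,2) a1@(5,5) a2@(0,2) | pheromone: 0 0 5 0 0 0 / 0 0 0 0 0 0 / 0 0 0 0 0 0 / 0 0 0 0 0 0 / 0 0 0 0 0 0 / 0 0 0 0 0 2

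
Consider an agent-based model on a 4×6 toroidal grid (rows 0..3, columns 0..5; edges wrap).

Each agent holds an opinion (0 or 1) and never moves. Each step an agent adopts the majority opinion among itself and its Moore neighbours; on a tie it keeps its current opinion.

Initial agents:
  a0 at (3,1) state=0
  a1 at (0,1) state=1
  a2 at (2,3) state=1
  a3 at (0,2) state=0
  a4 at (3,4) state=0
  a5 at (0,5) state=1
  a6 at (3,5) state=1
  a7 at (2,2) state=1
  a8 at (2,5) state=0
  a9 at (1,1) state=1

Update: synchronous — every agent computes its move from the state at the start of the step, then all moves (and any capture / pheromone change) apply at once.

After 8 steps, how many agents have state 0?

2

t=1: a0@(3,1):0 a1@(0,1):1 a2@(2,3):1 a3@(0,2):0 a4@(3,4):1 a5@(0,5):1 a6@(3,5):1 a7@(2,2):1 a8@(2,5):0 a9@(1,1):1
t=2: a0@(3,1):0 a1@(0,1):1 a2@(2,3):1 a3@(0,2):0 a4@(3,4):1 a5@(0,5):1 a6@(3,5):1 a7@(2,2):1 a8@(2,5):1 a9@(1,1):1
t=3: (unchanged — steady state)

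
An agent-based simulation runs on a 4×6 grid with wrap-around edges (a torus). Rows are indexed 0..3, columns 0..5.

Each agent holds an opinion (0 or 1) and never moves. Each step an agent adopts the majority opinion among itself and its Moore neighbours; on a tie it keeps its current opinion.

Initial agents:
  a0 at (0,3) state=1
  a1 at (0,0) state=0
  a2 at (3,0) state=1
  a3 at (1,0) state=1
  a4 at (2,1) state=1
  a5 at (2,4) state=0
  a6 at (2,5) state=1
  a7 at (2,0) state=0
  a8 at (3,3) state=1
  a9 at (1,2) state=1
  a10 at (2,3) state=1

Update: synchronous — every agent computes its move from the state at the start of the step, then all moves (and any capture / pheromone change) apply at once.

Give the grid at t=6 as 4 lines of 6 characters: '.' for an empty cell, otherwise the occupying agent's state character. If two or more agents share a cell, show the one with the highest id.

t=1: a0@(0,3):1 a1@(0,0):1 a2@(3,0):1 a3@(1,0):1 a4@(2,1):1 a5@(2,4):1 a6@(2,5):1 a7@(2,0):1 a8@(3,3):1 a9@(1,2):1 a10@(2,3):1
t=2: (unchanged — steady state)

1..1..
1.1...
11.111
1..1..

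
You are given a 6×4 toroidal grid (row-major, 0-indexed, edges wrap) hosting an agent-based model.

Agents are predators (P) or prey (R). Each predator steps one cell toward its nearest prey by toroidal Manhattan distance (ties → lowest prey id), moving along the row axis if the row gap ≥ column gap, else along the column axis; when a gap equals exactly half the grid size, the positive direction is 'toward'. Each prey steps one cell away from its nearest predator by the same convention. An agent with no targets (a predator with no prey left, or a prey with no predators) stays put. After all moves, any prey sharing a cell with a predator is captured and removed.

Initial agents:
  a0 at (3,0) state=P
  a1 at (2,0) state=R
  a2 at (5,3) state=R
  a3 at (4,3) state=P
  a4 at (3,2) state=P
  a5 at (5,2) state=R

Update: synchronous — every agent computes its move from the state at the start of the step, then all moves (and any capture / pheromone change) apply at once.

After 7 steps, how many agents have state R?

3

t=1: a0@(2,0):P a1@(1,0):R a2@(0,3):R a3@(5,3):P a4@(4,2):P a5@(0,2):R
t=2: a0@(1,0):P a1@(0,0):R a2@(1,3):R a3@(0,3):P a4@(5,2):P a5@(1,2):R
t=3: a0@(0,0):P a1@(5,0):R a2@(1,2):R a3@(0,0):P a4@(0,2):P a5@(1,1):R
t=4: a0@(5,0):P a1@(4,0):R a2@(2,2):R a3@(5,0):P a4@(1,2):P a5@(2,1):R
t=5: a0@(4,0):P a1@(3,0):R a2@(3,2):R a3@(4,0):P a4@(2,2):P a5@(3,1):R
t=6: a0@(3,0):P a1@(2,0):R a2@(4,2):R a3@(3,0):P a4@(3,2):P a5@(2,1):R
t=7: a0@(2,0):P a1@(1,0):R a2@(5,2):R a3@(2,0):P a4@(4,2):P a5@(1,1):R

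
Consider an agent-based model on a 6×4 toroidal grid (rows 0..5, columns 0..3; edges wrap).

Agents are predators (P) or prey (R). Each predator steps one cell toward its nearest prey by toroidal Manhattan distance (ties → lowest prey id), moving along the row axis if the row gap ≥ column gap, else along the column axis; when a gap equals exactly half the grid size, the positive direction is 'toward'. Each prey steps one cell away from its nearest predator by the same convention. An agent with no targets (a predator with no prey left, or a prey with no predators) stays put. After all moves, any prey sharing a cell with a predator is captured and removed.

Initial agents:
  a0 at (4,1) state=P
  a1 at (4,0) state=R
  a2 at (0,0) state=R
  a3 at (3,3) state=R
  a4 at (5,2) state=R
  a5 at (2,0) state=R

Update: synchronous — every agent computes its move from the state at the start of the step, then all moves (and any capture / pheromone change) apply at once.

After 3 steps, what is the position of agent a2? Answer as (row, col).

(1, 0)

t=1: a0@(4,0):P a1@(4,3):R a2@(1,0):R a3@(3,2):R a4@(0,2):R a5@(1,0):R
t=2: a0@(4,3):P a1@(4,2):R a2@(0,0):R a3@(3,1):R a4@(1,2):R a5@(0,0):R
t=3: a0@(4,2):P a1@(4,1):R a2@(1,0):R a3@(3,0):R a4@(0,2):R a5@(1,0):R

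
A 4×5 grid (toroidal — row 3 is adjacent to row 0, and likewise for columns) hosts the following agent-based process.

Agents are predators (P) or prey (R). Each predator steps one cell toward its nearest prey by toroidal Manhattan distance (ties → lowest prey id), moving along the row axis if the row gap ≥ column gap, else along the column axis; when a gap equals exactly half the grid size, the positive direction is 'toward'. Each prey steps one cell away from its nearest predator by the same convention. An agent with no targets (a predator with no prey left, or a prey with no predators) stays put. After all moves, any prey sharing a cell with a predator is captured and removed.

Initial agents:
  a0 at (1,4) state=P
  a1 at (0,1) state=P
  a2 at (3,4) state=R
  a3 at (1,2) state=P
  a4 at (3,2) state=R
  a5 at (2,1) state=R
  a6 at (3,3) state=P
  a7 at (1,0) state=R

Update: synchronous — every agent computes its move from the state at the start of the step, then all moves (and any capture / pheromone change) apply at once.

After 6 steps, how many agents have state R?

t=1: a0@(1,0):P a1@(3,1):P a2@(3,0):R a3@(2,2):P a5@(1,1):R a6@(3,4):P a7@(1,1):R
t=2: a0@(1,1):P a1@(3,0):P a2@(3,4):R a3@(1,2):P a6@(3,0):P
t=3: a0@(2,1):P a1@(3,4):P a2@(3,3):R a3@(2,2):P a6@(3,4):P
t=4: a0@(2,2):P a1@(3,3):P a3@(3,2):P a6@(3,3):P
t=5: (unchanged — steady state)

0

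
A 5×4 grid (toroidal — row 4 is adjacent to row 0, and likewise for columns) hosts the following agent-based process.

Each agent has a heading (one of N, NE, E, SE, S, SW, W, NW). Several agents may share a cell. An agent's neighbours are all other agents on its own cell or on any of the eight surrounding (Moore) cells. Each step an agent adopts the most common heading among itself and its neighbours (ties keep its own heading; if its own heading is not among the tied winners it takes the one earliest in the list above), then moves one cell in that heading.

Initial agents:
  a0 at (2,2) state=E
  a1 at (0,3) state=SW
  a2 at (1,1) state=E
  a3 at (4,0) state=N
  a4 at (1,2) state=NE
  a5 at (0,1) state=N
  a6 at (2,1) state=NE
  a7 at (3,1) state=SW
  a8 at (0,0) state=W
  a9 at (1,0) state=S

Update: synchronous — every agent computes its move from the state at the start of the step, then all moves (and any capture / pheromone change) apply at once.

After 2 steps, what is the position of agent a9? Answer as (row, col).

(3, 0)

t=1: a0@(2,3):E a1@(1,2):SW a2@(1,2):E a3@(3,0):N a4@(0,3):NE a5@(4,1):N a6@(1,2):NE a7@(4,0):SW a8@(4,0):N a9@(2,0):S
t=2: a0@(2,0):E a1@(0,3):NE a2@(1,3):E a3@(2,0):N a4@(4,0):NE a5@(3,1):N a6@(0,3):NE a7@(3,0):N a8@(3,0):N a9@(3,0):S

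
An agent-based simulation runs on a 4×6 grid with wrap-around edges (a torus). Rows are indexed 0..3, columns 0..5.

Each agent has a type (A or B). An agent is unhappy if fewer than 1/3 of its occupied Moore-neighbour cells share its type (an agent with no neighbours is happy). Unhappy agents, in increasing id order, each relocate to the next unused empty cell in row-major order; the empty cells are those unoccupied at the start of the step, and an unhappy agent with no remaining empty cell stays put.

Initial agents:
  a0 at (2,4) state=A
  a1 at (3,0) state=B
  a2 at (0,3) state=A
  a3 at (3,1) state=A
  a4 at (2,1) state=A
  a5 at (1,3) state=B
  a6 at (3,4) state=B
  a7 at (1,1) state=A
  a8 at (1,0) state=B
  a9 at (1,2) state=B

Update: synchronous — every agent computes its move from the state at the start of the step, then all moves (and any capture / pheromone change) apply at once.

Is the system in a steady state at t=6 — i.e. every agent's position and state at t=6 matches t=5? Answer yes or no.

t=1: a0@(0,0):A a1@(0,1):B a2@(0,2):A a3@(3,1):A a4@(2,1):A a5@(1,3):B a6@(0,4):B a7@(1,1):A a8@(0,5):B a9@(1,4):B
t=2: a0@(0,0):A a1@(0,3):B a2@(0,2):A a3@(3,1):A a4@(2,1):A a5@(1,3):B a6@(0,4):B a7@(1,1):A a8@(0,5):B a9@(1,4):B
t=3: (unchanged — steady state)

yes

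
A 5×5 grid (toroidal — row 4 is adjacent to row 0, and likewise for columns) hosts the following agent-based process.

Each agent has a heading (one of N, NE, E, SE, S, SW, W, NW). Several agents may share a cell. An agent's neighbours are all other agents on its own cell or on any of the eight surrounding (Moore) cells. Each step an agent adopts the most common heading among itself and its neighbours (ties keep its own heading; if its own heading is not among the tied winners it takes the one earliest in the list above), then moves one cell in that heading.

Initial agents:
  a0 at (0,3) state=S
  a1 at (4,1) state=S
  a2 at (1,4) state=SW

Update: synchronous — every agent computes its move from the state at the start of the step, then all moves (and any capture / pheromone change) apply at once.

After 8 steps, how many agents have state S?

t=1: a0@(1,3):S a1@(0,1):S a2@(2,3):SW
t=2: a0@(2,3):S a1@(1,1):S a2@(3,2):SW
t=3: a0@(3,3):S a1@(2,1):S a2@(4,1):SW
t=4: a0@(4,3):S a1@(3,1):S a2@(0,0):SW
t=5: a0@(0,3):S a1@(4,1):S a2@(1,4):SW
t=6: a0@(1,3):S a1@(0,1):S a2@(2,3):SW
t=7: a0@(2,3):S a1@(1,1):S a2@(3,2):SW
t=8: a0@(3,3):S a1@(2,1):S a2@(4,1):SW

2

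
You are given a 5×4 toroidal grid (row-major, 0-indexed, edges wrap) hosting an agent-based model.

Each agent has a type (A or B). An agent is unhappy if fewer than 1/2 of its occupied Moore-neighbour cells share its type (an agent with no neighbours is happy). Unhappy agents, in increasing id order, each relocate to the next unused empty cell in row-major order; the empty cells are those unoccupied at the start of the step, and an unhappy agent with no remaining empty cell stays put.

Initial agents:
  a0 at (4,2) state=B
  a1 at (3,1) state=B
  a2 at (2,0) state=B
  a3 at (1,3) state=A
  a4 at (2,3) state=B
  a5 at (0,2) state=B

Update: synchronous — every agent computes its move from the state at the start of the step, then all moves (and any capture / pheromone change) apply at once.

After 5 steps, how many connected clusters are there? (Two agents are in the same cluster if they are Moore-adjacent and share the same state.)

t=1: a0@(4,2):B a1@(3,1):B a2@(2,0):B a3@(0,0):A a4@(2,3):B a5@(0,2):B
t=2: (unchanged — steady state)

2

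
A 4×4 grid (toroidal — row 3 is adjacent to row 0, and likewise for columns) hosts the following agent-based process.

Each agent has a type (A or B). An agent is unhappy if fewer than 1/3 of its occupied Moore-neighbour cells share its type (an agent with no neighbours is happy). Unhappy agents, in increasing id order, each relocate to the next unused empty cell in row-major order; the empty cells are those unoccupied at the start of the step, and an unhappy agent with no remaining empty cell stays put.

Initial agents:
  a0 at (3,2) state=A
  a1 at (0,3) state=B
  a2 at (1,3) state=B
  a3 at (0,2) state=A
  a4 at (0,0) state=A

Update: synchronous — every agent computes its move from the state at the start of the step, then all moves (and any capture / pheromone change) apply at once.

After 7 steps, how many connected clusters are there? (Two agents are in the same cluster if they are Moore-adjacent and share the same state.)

t=1: a0@(3,2):A a1@(0,1):B a2@(1,3):B a3@(0,2):A a4@(1,0):A
t=2: a0@(3,2):A a1@(0,0):B a2@(0,3):B a3@(0,2):A a4@(1,1):A
t=3: (unchanged — steady state)

2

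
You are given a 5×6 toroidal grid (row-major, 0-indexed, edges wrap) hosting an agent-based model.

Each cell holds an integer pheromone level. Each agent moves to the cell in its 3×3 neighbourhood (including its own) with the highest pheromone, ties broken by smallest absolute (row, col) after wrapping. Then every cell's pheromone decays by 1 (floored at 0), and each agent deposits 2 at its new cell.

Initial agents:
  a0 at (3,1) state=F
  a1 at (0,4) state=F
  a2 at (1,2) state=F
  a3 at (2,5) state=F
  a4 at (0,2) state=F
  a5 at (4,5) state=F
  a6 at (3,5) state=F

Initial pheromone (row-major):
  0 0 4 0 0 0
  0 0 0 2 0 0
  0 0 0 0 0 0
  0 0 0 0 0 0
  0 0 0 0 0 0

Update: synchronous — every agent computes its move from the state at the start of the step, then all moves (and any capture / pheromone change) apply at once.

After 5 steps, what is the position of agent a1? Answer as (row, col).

t=1: a0@(2,0) a1@(1,3) a2@(0,2) a3@(1,0) a4@(0,2) a5@(0,0) a6@(2,0) | pheromone: 2 0 7 0 0 0 / 2 0 0 3 0 0 / 4 0 0 0 0 0 / 0 0 0 0 0 0 / 0 0 0 0 0 0
t=2: a0@(2,0) a1@(0,2) a2@(0,2) a3@(2,0) a4@(0,2) a5@(0,0) a6@(2,0) | pheromone: 3 0 12 0 0 0 / 1 0 0 2 0 0 / 9 0 0 0 0 0 / 0 0 0 0 0 0 / 0 0 0 0 0 0
t=3: a0@(2,0) a1@(0,2) a2@(0,2) a3@(2,0) a4@(0,2) a5@(0,0) a6@(2,0) | pheromone: 4 0 17 0 0 0 / 0 0 0 1 0 0 / 14 0 0 0 0 0 / 0 0 0 0 0 0 / 0 0 0 0 0 0
t=4: a0@(2,0) a1@(0,2) a2@(0,2) a3@(2,0) a4@(0,2) a5@(0,0) a6@(2,0) | pheromone: 5 0 22 0 0 0 / 0 0 0 0 0 0 / 19 0 0 0 0 0 / 0 0 0 0 0 0 / 0 0 0 0 0 0
t=5: a0@(2,0) a1@(0,2) a2@(0,2) a3@(2,0) a4@(0,2) a5@(0,0) a6@(2,0) | pheromone: 6 0 27 0 0 0 / 0 0 0 0 0 0 / 24 0 0 0 0 0 / 0 0 0 0 0 0 / 0 0 0 0 0 0

(0, 2)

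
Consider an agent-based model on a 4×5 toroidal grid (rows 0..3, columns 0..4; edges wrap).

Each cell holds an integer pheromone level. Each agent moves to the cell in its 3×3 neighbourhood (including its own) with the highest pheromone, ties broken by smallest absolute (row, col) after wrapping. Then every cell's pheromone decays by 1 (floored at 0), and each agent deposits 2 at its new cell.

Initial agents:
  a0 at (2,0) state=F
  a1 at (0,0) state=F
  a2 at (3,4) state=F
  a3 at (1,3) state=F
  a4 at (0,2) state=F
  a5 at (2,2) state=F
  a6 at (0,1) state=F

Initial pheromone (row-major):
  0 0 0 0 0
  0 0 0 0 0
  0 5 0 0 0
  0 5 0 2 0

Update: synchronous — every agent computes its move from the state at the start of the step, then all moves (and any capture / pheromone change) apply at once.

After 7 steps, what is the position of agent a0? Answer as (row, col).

t=1: a0@(2,1) a1@(3,1) a2@(3,3) a3@(0,2) a4@(3,1) a5@(2,1) a6@(3,1) | pheromone: 0 0 2 0 0 / 0 0 0 0 0 / 0 8 0 0 0 / 0 10 0 3 0
t=2: a0@(3,1) a1@(3,1) a2@(3,3) a3@(3,1) a4@(3,1) a5@(3,1) a6@(3,1) | pheromone: 0 0 1 0 0 / 0 0 0 0 0 / 0 7 0 0 0 / 0 21 0 4 0
t=3: a0@(3,1) a1@(3,1) a2@(3,3) a3@(3,1) a4@(3,1) a5@(3,1) a6@(3,1) | pheromone: 0 0 0 0 0 / 0 0 0 0 0 / 0 6 0 0 0 / 0 32 0 5 0
t=4: a0@(3,1) a1@(3,1) a2@(3,3) a3@(3,1) a4@(3,1) a5@(3,1) a6@(3,1) | pheromone: 0 0 0 0 0 / 0 0 0 0 0 / 0 5 0 0 0 / 0 43 0 6 0
t=5: a0@(3,1) a1@(3,1) a2@(3,3) a3@(3,1) a4@(3,1) a5@(3,1) a6@(3,1) | pheromone: 0 0 0 0 0 / 0 0 0 0 0 / 0 4 0 0 0 / 0 54 0 7 0
t=6: a0@(3,1) a1@(3,1) a2@(3,3) a3@(3,1) a4@(3,1) a5@(3,1) a6@(3,1) | pheromone: 0 0 0 0 0 / 0 0 0 0 0 / 0 3 0 0 0 / 0 65 0 8 0
t=7: a0@(3,1) a1@(3,1) a2@(3,3) a3@(3,1) a4@(3,1) a5@(3,1) a6@(3,1) | pheromone: 0 0 0 0 0 / 0 0 0 0 0 / 0 2 0 0 0 / 0 76 0 9 0

(3, 1)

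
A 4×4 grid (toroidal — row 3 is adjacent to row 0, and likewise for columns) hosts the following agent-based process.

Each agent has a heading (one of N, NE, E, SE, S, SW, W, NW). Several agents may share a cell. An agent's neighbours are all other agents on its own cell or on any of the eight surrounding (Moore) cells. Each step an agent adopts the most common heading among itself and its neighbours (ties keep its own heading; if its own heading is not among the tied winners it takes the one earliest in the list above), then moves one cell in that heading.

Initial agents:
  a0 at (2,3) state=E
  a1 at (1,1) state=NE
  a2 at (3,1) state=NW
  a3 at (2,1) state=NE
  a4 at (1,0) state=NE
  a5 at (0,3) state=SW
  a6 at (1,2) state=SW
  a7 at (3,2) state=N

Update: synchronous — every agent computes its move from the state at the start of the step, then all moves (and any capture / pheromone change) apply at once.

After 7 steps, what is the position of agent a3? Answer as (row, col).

t=1: a0@(2,0):E a1@(0,2):NE a2@(2,0):NW a3@(1,2):NE a4@(0,1):NE a5@(1,2):SW a6@(2,1):SW a7@(2,2):N
t=2: a0@(2,1):E a1@(3,3):NE a2@(1,3):NW a3@(0,3):NE a4@(3,2):NE a5@(0,3):NE a6@(3,0):SW a7@(3,1):SW
t=3: a0@(3,0):SW a1@(2,0):NE a2@(0,0):NE a3@(3,0):NE a4@(2,3):NE a5@(3,0):NE a6@(2,1):NE a7@(0,0):SW
t=4: a0@(2,1):NE a1@(1,1):NE a2@(3,1):NE a3@(2,1):NE a4@(1,0):NE a5@(2,1):NE a6@(1,2):NE a7@(3,1):NE
t=5: a0@(1,2):NE a1@(0,2):NE a2@(2,2):NE a3@(1,2):NE a4@(0,1):NE a5@(1,2):NE a6@(0,3):NE a7@(2,2):NE
t=6: a0@(0,3):NE a1@(3,3):NE a2@(1,3):NE a3@(0,3):NE a4@(3,2):NE a5@(0,3):NE a6@(3,0):NE a7@(1,3):NE
t=7: a0@(3,0):NE a1@(2,0):NE a2@(0,0):NE a3@(3,0):NE a4@(2,3):NE a5@(3,0):NE a6@(2,1):NE a7@(0,0):NE

(3, 0)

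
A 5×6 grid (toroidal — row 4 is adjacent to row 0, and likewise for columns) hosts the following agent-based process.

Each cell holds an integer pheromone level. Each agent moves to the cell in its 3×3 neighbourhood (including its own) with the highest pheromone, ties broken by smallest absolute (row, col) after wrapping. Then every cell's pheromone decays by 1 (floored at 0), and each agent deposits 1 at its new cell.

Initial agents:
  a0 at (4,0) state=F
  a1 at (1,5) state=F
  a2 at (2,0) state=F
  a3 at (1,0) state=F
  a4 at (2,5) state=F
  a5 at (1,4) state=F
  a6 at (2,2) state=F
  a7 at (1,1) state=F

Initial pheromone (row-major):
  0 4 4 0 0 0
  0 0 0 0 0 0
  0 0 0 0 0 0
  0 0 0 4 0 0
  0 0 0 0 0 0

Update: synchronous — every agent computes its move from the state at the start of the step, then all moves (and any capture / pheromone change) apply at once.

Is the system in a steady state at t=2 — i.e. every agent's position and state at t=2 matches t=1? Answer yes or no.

t=1: a0@(0,1) a1@(0,0) a2@(1,0) a3@(0,1) a4@(1,0) a5@(0,3) a6@(3,3) a7@(0,1) | pheromone: 1 6 3 1 0 0 / 2 0 0 0 0 0 / 0 0 0 0 0 0 / 0 0 0 4 0 0 / 0 0 0 0 0 0
t=2: a0@(0,1) a1@(0,1) a2@(0,1) a3@(0,1) a4@(0,1) a5@(0,2) a6@(3,3) a7@(0,1) | pheromone: 0 11 3 0 0 0 / 1 0 0 0 0 0 / 0 0 0 0 0 0 / 0 0 0 4 0 0 / 0 0 0 0 0 0

no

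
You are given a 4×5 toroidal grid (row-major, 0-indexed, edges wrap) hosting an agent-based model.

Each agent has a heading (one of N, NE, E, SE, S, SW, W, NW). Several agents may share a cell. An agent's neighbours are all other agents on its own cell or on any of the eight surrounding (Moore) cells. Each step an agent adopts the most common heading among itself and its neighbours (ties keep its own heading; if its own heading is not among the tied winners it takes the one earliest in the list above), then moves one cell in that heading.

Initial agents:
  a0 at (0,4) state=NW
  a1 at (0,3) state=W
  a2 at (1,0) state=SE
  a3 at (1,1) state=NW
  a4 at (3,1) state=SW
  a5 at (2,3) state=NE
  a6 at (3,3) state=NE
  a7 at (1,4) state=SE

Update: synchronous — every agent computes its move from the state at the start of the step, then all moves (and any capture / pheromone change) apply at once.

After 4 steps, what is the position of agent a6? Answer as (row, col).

(3, 2)

t=1: a0@(1,0):SE a1@(0,2):W a2@(2,1):SE a3@(0,0):NW a4@(0,0):SW a5@(1,4):NE a6@(2,4):NE a7@(2,0):SE
t=2: a0@(2,1):SE a1@(0,1):W a2@(3,2):SE a3@(3,4):NW a4@(1,4):SW a5@(0,0):NE a6@(1,0):NE a7@(3,1):SE
t=3: a0@(3,2):SE a1@(3,2):NE a2@(0,3):SE a3@(2,3):NW a4@(0,0):NE a5@(3,1):NE a6@(0,1):NE a7@(0,2):SE
t=4: a0@(0,3):SE a1@(2,3):NE a2@(1,4):SE a3@(1,2):NW a4@(3,1):NE a5@(2,2):NE a6@(3,2):NE a7@(1,3):SE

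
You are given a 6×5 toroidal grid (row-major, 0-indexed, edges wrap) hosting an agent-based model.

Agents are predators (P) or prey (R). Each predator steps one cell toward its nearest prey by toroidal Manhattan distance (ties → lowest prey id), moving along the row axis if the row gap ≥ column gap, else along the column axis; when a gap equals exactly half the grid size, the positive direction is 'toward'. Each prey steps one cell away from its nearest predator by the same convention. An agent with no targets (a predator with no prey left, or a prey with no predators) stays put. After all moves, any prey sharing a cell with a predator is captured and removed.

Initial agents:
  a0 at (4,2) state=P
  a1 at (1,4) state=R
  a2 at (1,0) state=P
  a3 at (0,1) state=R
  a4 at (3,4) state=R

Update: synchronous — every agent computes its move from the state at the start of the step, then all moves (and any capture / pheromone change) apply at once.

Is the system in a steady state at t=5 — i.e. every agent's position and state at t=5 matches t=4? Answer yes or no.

t=1: a0@(5,2):P a1@(1,3):R a2@(1,4):P a3@(5,1):R a4@(3,0):R
t=2: a0@(5,1):P a1@(1,2):R a2@(1,3):P a3@(5,0):R a4@(4,0):R
t=3: a0@(5,0):P a1@(1,1):R a2@(1,2):P a3@(5,4):R a4@(3,0):R
t=4: a0@(5,4):P a1@(1,0):R a2@(1,1):P a3@(5,3):R a4@(2,0):R
t=5: a0@(5,3):P a1@(1,4):R a2@(1,0):P a3@(5,2):R a4@(3,0):R

no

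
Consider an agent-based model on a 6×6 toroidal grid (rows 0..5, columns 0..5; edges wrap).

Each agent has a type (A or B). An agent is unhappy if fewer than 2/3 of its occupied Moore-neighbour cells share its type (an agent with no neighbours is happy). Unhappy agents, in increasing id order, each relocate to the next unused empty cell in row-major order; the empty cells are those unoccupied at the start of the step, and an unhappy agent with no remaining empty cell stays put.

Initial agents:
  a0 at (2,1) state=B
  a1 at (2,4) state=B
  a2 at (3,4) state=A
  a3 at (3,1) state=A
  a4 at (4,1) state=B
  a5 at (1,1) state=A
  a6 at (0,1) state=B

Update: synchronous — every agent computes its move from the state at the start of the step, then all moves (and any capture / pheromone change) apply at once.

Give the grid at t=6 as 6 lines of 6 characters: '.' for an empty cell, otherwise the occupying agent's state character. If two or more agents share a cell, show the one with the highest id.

t=1: a0@(0,0):B a1@(0,2):B a2@(0,3):A a3@(0,4):A a4@(0,5):B a5@(1,0):A a6@(1,2):B
t=2: a0@(0,1):B a1@(1,1):B a2@(1,3):A a3@(1,4):A a4@(1,5):B a5@(2,0):A a6@(2,1):B
t=3: a0@(0,1):B a1@(1,1):B a2@(1,3):A a3@(0,0):A a4@(0,2):B a5@(0,3):A a6@(0,4):B
t=4: a0@(0,1):B a1@(1,1):B a2@(0,5):A a3@(1,0):A a4@(1,2):B a5@(1,4):A a6@(1,5):B
t=5: a0@(0,1):B a1@(1,1):B a2@(0,5):A a3@(0,0):A a4@(1,2):B a5@(0,2):A a6@(0,3):B
t=6: a0@(0,4):B a1@(1,0):B a2@(0,5):A a3@(1,3):A a4@(1,2):B a5@(1,4):A a6@(1,5):B

....BA
B.BAAB
......
......
......
......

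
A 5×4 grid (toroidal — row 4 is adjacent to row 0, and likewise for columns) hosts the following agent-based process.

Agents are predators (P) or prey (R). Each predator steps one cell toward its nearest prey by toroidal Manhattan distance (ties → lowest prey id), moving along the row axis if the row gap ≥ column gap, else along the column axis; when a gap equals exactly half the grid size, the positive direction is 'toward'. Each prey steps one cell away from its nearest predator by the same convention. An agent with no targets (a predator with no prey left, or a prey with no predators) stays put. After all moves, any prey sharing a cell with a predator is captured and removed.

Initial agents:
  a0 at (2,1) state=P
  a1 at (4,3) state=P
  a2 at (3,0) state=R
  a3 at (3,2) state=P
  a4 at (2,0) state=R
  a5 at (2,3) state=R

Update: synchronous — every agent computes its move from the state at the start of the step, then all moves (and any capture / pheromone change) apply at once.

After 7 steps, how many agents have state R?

t=1: a0@(2,0):P a1@(3,3):P a2@(4,0):R a3@(3,3):P a4@(2,3):R a5@(2,2):R
t=2: a0@(2,3):P a1@(2,3):P a2@(0,0):R a3@(2,3):P a4@(2,2):R a5@(2,1):R
t=3: a0@(2,2):P a1@(2,2):P a2@(4,0):R a3@(2,2):P a4@(2,1):R a5@(2,0):R
t=4: a0@(2,1):P a1@(2,1):P a2@(0,0):R a3@(2,1):P a4@(2,0):R a5@(2,3):R
t=5: a0@(2,0):P a1@(2,0):P a2@(4,0):R a3@(2,0):P a4@(2,3):R a5@(2,2):R
t=6: a0@(2,3):P a1@(2,3):P a2@(0,0):R a3@(2,3):P a4@(2,2):R a5@(2,1):R
t=7: a0@(2,2):P a1@(2,2):P a2@(4,0):R a3@(2,2):P a4@(2,1):R a5@(2,0):R

3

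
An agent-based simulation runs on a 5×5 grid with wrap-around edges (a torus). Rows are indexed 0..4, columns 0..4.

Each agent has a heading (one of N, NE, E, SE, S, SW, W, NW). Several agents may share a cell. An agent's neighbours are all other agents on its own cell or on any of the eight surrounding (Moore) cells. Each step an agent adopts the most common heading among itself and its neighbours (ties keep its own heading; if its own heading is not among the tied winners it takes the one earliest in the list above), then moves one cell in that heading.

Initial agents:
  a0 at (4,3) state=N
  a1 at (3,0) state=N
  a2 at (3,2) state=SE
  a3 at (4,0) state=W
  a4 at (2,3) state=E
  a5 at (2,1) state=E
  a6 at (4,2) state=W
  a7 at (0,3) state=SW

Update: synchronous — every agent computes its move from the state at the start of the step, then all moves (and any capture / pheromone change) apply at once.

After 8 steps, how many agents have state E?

t=1: a0@(3,3):N a1@(2,0):N a2@(3,3):E a3@(4,4):W a4@(2,4):E a5@(2,2):E a6@(4,1):W a7@(1,2):SW
t=2: a0@(3,4):E a1@(1,0):N a2@(3,4):E a3@(4,3):W a4@(2,0):E a5@(2,3):E a6@(4,0):W a7@(2,1):SW
t=3: a0@(3,0):E a1@(0,0):N a2@(3,0):E a3@(4,4):E a4@(2,1):E a5@(2,4):E a6@(4,1):E a7@(3,0):SW
t=4: a0@(3,1):E a1@(0,1):E a2@(3,1):E a3@(4,0):E a4@(2,2):E a5@(2,0):E a6@(4,2):E a7@(3,1):E
t=5: a0@(3,2):E a1@(0,2):E a2@(3,2):E a3@(4,1):E a4@(2,3):E a5@(2,1):E a6@(4,3):E a7@(3,2):E
t=6: a0@(3,3):E a1@(0,3):E a2@(3,3):E a3@(4,2):E a4@(2,4):E a5@(2,2):E a6@(4,4):E a7@(3,3):E
t=7: a0@(3,4):E a1@(0,4):E a2@(3,4):E a3@(4,3):E a4@(2,0):E a5@(2,3):E a6@(4,0):E a7@(3,4):E
t=8: a0@(3,0):E a1@(0,0):E a2@(3,0):E a3@(4,4):E a4@(2,1):E a5@(2,4):E a6@(4,1):E a7@(3,0):E

8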